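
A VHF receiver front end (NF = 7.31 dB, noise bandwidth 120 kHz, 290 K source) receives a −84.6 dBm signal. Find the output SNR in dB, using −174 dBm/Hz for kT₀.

Noise floor: N = −174 + 10 log₁₀(B) + NF
10 log₁₀(1.20×10⁵) = 50.79 dB
N = −174 + 50.79 + 7.31 = −115.90 dBm
SNR = P_sig − N = −84.6 − (−115.90) = 31.30 dB → 31.3 dB

31.3 dB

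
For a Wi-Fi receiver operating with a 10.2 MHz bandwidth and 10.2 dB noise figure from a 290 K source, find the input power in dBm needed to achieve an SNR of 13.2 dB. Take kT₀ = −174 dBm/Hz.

Sensitivity = −174 + 10 log₁₀(B) + NF + SNR_min
= −174 + 70.09 + 10.2 + 13.2
= −80.51 dBm → −80.5 dBm

−80.5 dBm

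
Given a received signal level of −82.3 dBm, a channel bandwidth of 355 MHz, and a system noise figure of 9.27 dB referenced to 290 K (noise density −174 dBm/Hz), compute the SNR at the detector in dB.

−3.1 dB

Noise floor: N = −174 + 10 log₁₀(B) + NF
10 log₁₀(3.55×10⁸) = 85.5 dB
N = −174 + 85.5 + 9.27 = −79.23 dBm
SNR = P_sig − N = −82.3 − (−79.23) = −3.07 dB → −3.1 dB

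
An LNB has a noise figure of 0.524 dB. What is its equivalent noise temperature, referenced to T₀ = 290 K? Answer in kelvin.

F = 10^(0.524/10) = 1.12824
T_e = (F − 1)·T₀ = (1.12824 − 1) × 290 = 37.2 K

37.2 K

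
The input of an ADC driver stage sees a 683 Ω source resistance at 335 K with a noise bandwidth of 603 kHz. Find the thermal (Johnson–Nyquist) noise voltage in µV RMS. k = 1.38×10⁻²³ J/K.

2.76 µV

V_n = √(4kTRB)
4kTRB = 4 × 1.38×10⁻²³ × 335 × 6.83×10² × 6.03×10⁵ = 7.62×10⁻¹² V²
V_n = √(7.62×10⁻¹²) = 2.76×10⁻⁶ V = 2.76 µV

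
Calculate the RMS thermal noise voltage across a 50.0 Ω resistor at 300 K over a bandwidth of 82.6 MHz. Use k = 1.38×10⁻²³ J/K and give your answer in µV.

8.27 µV

V_n = √(4kTRB)
4kTRB = 4 × 1.38×10⁻²³ × 300 × 5.00×10¹ × 8.26×10⁷ = 6.84×10⁻¹¹ V²
V_n = √(6.84×10⁻¹¹) = 8.27×10⁻⁶ V = 8.27 µV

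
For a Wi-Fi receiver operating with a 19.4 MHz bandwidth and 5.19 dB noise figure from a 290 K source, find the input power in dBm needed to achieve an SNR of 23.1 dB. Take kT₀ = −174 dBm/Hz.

−72.8 dBm

Sensitivity = −174 + 10 log₁₀(B) + NF + SNR_min
= −174 + 72.88 + 5.19 + 23.1
= −72.83 dBm → −72.8 dBm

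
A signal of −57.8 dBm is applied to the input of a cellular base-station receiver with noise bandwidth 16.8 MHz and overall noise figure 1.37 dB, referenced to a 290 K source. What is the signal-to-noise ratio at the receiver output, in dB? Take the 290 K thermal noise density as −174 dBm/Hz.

42.6 dB

Noise floor: N = −174 + 10 log₁₀(B) + NF
10 log₁₀(1.68×10⁷) = 72.25 dB
N = −174 + 72.25 + 1.37 = −100.38 dBm
SNR = P_sig − N = −57.8 − (−100.38) = 42.58 dB → 42.6 dB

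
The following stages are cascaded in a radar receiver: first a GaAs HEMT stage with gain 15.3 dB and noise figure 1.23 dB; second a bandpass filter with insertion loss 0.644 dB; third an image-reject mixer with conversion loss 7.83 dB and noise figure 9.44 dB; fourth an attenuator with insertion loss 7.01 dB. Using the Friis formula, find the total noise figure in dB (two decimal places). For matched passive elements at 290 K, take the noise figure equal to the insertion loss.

Convert to linear (a loss of L dB is a gain of −L dB): F_i = 10^(NF_i/10), G_i = 10^(G_i,dB/10)
  Stage 1: F_1 = 10^(1.23/10) = 1.327, G_1 = 10^(15.3/10) = 33.88
  Stage 2: F_2 = 10^(0.644/10) = 1.160, G_2 = 10^(−0.644/10) = 0.8622
  Stage 3: F_3 = 10^(9.44/10) = 8.790, G_3 = 10^(−7.83/10) = 0.1648
  Stage 4: F_4 = 10^(7.01/10) = 5.023, G_4 = 10^(−7.01/10) = 0.1991
Friis cascade:
  F = 1.327 + (1.160 − 1)/33.88 + (8.790 − 1)/29.21 + (5.023 − 1)/4.815 = 2.434
NF = 10 log₁₀(2.434) = 3.86 dB

3.86 dB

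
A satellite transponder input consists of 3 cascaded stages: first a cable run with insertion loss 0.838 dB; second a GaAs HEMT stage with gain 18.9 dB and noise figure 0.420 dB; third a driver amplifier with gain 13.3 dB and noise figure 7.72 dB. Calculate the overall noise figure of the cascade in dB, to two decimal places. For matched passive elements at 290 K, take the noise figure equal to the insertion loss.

Convert to linear (a loss of L dB is a gain of −L dB): F_i = 10^(NF_i/10), G_i = 10^(G_i,dB/10)
  Stage 1: F_1 = 10^(0.838/10) = 1.213, G_1 = 10^(−0.838/10) = 0.8245
  Stage 2: F_2 = 10^(0.420/10) = 1.102, G_2 = 10^(18.9/10) = 77.62
  Stage 3: F_3 = 10^(7.72/10) = 5.916, G_3 = 10^(13.3/10) = 21.38
Friis cascade:
  F = 1.213 + (1.102 − 1)/0.8245 + (5.916 − 1)/64.00 = 1.413
NF = 10 log₁₀(1.413) = 1.50 dB

1.50 dB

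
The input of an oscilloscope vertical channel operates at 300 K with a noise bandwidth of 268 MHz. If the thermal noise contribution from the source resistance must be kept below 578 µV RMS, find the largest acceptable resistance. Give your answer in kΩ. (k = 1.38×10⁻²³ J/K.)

75.3 kΩ

Johnson–Nyquist: V_n = √(4kTRB) ⇒ R = V_n² / (4kTB)
4kTB = 4 × 1.38×10⁻²³ × 300 × 2.68×10⁸ = 4.44×10⁻¹²
R = (5.78×10⁻⁴)² / 4.44×10⁻¹² = 7.53×10⁴ Ω = 75.3 kΩ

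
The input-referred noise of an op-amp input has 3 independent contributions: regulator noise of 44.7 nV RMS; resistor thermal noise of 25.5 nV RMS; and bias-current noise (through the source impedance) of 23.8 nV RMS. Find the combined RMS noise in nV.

Uncorrelated sources add in power (mean-square): V_tot = √(ΣV_i²)
V_tot = √[(4.47×10⁻⁸)² + (2.55×10⁻⁸)² + (2.38×10⁻⁸)²] = 5.67×10⁻⁸ V = 56.7 nV

56.7 nV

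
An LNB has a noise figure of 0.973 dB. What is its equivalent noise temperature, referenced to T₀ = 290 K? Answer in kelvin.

F = 10^(0.973/10) = 1.25112
T_e = (F − 1)·T₀ = (1.25112 − 1) × 290 = 72.8 K

72.8 K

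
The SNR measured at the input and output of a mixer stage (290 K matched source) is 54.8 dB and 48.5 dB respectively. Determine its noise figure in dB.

NF (dB) = SNR_in(dB) − SNR_out(dB) when the source is at T₀
NF = 54.8 − 48.5 = 6.3 dB

6.3 dB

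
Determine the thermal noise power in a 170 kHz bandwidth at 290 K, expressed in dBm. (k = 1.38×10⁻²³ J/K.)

P_n = kTB = 1.38×10⁻²³ × 290 × 1.70×10⁵ = 6.80×10⁻¹⁶ W
In dBm: 10 log₁₀(6.80×10⁻¹⁶ / 10⁻³) = −121.7 dBm

−121.7 dBm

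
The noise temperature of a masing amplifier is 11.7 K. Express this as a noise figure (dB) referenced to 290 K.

F = 1 + T_e/T₀ = 1 + 11.7/290 = 1.04034
NF = 10 log₁₀(1.04034) = 0.172 dB

0.172 dB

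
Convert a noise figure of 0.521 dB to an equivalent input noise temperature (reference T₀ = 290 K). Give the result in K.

F = 10^(0.521/10) = 1.12746
T_e = (F − 1)·T₀ = (1.12746 − 1) × 290 = 37.0 K

37.0 K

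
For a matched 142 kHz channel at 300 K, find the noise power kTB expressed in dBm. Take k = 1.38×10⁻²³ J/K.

−122.3 dBm

P_n = kTB = 1.38×10⁻²³ × 300 × 1.42×10⁵ = 5.88×10⁻¹⁶ W
In dBm: 10 log₁₀(5.88×10⁻¹⁶ / 10⁻³) = −122.3 dBm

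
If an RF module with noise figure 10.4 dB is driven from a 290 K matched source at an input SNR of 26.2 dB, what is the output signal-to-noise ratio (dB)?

By definition F = SNR_in/SNR_out, so in dB: SNR_out = SNR_in − NF
SNR_out = 26.2 − 10.4 = 15.8 dB

15.8 dB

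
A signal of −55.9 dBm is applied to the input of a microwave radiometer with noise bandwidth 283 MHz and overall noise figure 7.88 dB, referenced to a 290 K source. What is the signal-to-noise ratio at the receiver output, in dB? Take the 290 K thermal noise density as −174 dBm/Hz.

25.7 dB

Noise floor: N = −174 + 10 log₁₀(B) + NF
10 log₁₀(2.83×10⁸) = 84.52 dB
N = −174 + 84.52 + 7.88 = −81.60 dBm
SNR = P_sig − N = −55.9 − (−81.60) = 25.70 dB → 25.7 dB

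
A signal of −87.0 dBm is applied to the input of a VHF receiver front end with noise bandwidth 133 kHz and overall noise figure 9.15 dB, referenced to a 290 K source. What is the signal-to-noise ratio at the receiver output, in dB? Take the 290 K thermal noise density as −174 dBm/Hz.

26.6 dB

Noise floor: N = −174 + 10 log₁₀(B) + NF
10 log₁₀(1.33×10⁵) = 51.24 dB
N = −174 + 51.24 + 9.15 = −113.61 dBm
SNR = P_sig − N = −87.0 − (−113.61) = 26.61 dB → 26.6 dB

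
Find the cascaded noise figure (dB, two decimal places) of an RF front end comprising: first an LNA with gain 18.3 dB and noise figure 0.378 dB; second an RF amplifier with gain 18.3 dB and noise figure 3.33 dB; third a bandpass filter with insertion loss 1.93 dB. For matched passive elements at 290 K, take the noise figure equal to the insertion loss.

Convert to linear (a loss of L dB is a gain of −L dB): F_i = 10^(NF_i/10), G_i = 10^(G_i,dB/10)
  Stage 1: F_1 = 10^(0.378/10) = 1.091, G_1 = 10^(18.3/10) = 67.61
  Stage 2: F_2 = 10^(3.33/10) = 2.153, G_2 = 10^(18.3/10) = 67.61
  Stage 3: F_3 = 10^(1.93/10) = 1.560, G_3 = 10^(−1.93/10) = 0.6412
Friis cascade:
  F = 1.091 + (2.153 − 1)/67.61 + (1.560 − 1)/4571 = 1.108
NF = 10 log₁₀(1.108) = 0.45 dB

0.45 dB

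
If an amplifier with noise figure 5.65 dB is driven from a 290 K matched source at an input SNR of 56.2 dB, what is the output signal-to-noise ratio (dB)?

By definition F = SNR_in/SNR_out, so in dB: SNR_out = SNR_in − NF
SNR_out = 56.2 − 5.65 = 50.55 dB

50.55 dB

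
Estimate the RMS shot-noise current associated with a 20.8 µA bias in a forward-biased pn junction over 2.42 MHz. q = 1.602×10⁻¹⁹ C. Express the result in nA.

4.02 nA

I_n = √(2qI·B)
2qI·B = 2 × 1.602×10⁻¹⁹ × 2.08×10⁻⁵ × 2.42×10⁶ = 1.61×10⁻¹⁷ A²
I_n = √(1.61×10⁻¹⁷) = 4.02×10⁻⁹ A = 4.02 nA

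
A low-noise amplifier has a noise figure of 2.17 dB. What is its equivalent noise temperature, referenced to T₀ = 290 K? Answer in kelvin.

F = 10^(2.17/10) = 1.64816
T_e = (F − 1)·T₀ = (1.64816 − 1) × 290 = 188 K

188 K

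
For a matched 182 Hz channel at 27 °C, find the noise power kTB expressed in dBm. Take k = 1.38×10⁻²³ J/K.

T = 27 °C + 273.15 = 300.15 K
P_n = kTB = 1.38×10⁻²³ × 300.15 × 1.82×10² = 7.54×10⁻¹⁹ W
In dBm: 10 log₁₀(7.54×10⁻¹⁹ / 10⁻³) = −151.2 dBm

−151.2 dBm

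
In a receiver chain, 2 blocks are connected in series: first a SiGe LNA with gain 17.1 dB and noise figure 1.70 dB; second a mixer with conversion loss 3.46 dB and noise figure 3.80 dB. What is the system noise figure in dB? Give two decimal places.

Convert to linear (a loss of L dB is a gain of −L dB): F_i = 10^(NF_i/10), G_i = 10^(G_i,dB/10)
  Stage 1: F_1 = 10^(1.70/10) = 1.479, G_1 = 10^(17.1/10) = 51.29
  Stage 2: F_2 = 10^(3.80/10) = 2.399, G_2 = 10^(−3.46/10) = 0.4508
Friis cascade:
  F = 1.479 + (2.399 − 1)/51.29 = 1.506
NF = 10 log₁₀(1.506) = 1.78 dB

1.78 dB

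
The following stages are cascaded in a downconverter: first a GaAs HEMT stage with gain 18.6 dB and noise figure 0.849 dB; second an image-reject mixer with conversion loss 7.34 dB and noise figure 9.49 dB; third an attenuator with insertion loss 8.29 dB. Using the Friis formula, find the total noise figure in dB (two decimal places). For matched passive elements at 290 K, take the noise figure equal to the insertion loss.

Convert to linear (a loss of L dB is a gain of −L dB): F_i = 10^(NF_i/10), G_i = 10^(G_i,dB/10)
  Stage 1: F_1 = 10^(0.849/10) = 1.216, G_1 = 10^(18.6/10) = 72.44
  Stage 2: F_2 = 10^(9.49/10) = 8.892, G_2 = 10^(−7.34/10) = 0.1845
  Stage 3: F_3 = 10^(8.29/10) = 6.745, G_3 = 10^(−8.29/10) = 0.1483
Friis cascade:
  F = 1.216 + (8.892 − 1)/72.44 + (6.745 − 1)/13.37 = 1.755
NF = 10 log₁₀(1.755) = 2.44 dB

2.44 dB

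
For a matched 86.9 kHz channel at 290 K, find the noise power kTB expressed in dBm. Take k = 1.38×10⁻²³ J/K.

P_n = kTB = 1.38×10⁻²³ × 290 × 8.69×10⁴ = 3.48×10⁻¹⁶ W
In dBm: 10 log₁₀(3.48×10⁻¹⁶ / 10⁻³) = −124.6 dBm

−124.6 dBm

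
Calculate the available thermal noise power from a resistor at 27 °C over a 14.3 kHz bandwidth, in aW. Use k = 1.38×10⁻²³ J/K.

T = 27 °C + 273.15 = 300.15 K
P_n = kTB = 1.38×10⁻²³ × 300.15 × 1.43×10⁴ = 5.92×10⁻¹⁷ W = 59.2 aW

59.2 aW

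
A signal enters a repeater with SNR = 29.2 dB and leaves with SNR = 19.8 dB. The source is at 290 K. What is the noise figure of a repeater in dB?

9.4 dB

NF (dB) = SNR_in(dB) − SNR_out(dB) when the source is at T₀
NF = 29.2 − 19.8 = 9.4 dB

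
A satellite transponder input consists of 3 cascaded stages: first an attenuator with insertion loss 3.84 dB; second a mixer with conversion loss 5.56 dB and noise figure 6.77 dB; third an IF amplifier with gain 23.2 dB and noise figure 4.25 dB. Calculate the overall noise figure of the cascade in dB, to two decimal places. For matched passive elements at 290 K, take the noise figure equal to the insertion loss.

Convert to linear (a loss of L dB is a gain of −L dB): F_i = 10^(NF_i/10), G_i = 10^(G_i,dB/10)
  Stage 1: F_1 = 10^(3.84/10) = 2.421, G_1 = 10^(−3.84/10) = 0.4130
  Stage 2: F_2 = 10^(6.77/10) = 4.753, G_2 = 10^(−5.56/10) = 0.2780
  Stage 3: F_3 = 10^(4.25/10) = 2.661, G_3 = 10^(23.2/10) = 208.9
Friis cascade:
  F = 2.421 + (4.753 − 1)/0.4130 + (2.661 − 1)/0.1148 = 25.97
NF = 10 log₁₀(25.97) = 14.15 dB

14.15 dB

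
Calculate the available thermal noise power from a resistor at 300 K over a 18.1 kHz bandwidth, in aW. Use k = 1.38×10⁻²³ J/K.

P_n = kTB = 1.38×10⁻²³ × 300 × 1.81×10⁴ = 7.49×10⁻¹⁷ W = 74.9 aW

74.9 aW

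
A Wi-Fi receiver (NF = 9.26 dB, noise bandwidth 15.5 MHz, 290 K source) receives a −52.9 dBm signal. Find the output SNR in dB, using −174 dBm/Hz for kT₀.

Noise floor: N = −174 + 10 log₁₀(B) + NF
10 log₁₀(1.55×10⁷) = 71.9 dB
N = −174 + 71.9 + 9.26 = −92.84 dBm
SNR = P_sig − N = −52.9 − (−92.84) = 39.94 dB → 39.9 dB

39.9 dB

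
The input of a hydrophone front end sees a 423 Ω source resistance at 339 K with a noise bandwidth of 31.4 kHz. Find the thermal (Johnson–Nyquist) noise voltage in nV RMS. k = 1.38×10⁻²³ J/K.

V_n = √(4kTRB)
4kTRB = 4 × 1.38×10⁻²³ × 339 × 4.23×10² × 3.14×10⁴ = 2.49×10⁻¹³ V²
V_n = √(2.49×10⁻¹³) = 4.99×10⁻⁷ V = 499 nV

499 nV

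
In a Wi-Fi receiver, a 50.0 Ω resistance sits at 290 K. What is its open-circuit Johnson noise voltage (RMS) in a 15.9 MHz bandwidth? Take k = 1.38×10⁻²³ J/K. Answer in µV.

V_n = √(4kTRB)
4kTRB = 4 × 1.38×10⁻²³ × 290 × 5.00×10¹ × 1.59×10⁷ = 1.27×10⁻¹¹ V²
V_n = √(1.27×10⁻¹¹) = 3.57×10⁻⁶ V = 3.57 µV

3.57 µV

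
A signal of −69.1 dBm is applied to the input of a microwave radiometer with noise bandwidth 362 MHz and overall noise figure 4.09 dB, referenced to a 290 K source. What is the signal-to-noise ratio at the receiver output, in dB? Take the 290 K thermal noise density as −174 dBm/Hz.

15.2 dB

Noise floor: N = −174 + 10 log₁₀(B) + NF
10 log₁₀(3.62×10⁸) = 85.59 dB
N = −174 + 85.59 + 4.09 = −84.32 dBm
SNR = P_sig − N = −69.1 − (−84.32) = 15.22 dB → 15.2 dB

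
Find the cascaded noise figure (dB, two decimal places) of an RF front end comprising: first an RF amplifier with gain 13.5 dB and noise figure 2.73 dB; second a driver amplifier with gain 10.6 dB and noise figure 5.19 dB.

Convert to linear (a loss of L dB is a gain of −L dB): F_i = 10^(NF_i/10), G_i = 10^(G_i,dB/10)
  Stage 1: F_1 = 10^(2.73/10) = 1.875, G_1 = 10^(13.5/10) = 22.39
  Stage 2: F_2 = 10^(5.19/10) = 3.304, G_2 = 10^(10.6/10) = 11.48
Friis cascade:
  F = 1.875 + (3.304 − 1)/22.39 = 1.978
NF = 10 log₁₀(1.978) = 2.96 dB

2.96 dB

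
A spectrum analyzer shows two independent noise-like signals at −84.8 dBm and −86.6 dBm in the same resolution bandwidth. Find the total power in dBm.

−82.6 dBm

Convert to linear, add, convert back:
P₁ = 3.31×10⁻¹² W, P₂ = 2.19×10⁻¹² W
P_tot = 5.50×10⁻¹² W → 10 log₁₀(P_tot / 10⁻³) = −82.6 dBm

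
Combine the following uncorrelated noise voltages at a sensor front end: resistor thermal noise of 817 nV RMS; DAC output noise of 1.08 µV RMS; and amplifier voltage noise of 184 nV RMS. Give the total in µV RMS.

1.37 µV

Uncorrelated sources add in power (mean-square): V_tot = √(ΣV_i²)
V_tot = √[(8.17×10⁻⁷)² + (1.08×10⁻⁶)² + (1.84×10⁻⁷)²] = 1.37×10⁻⁶ V = 1.37 µV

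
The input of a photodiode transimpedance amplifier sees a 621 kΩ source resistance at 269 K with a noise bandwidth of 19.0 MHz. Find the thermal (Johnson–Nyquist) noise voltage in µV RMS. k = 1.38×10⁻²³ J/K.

V_n = √(4kTRB)
4kTRB = 4 × 1.38×10⁻²³ × 269 × 6.21×10⁵ × 1.90×10⁷ = 1.75×10⁻⁷ V²
V_n = √(1.75×10⁻⁷) = 4.19×10⁻⁴ V = 419 µV

419 µV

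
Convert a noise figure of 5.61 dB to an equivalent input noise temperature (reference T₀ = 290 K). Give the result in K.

F = 10^(5.61/10) = 3.63915
T_e = (F − 1)·T₀ = (3.63915 − 1) × 290 = 765 K

765 K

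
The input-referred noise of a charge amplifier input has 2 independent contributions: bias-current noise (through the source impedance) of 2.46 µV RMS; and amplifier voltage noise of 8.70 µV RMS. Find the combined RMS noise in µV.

9.04 µV

Uncorrelated sources add in power (mean-square): V_tot = √(ΣV_i²)
V_tot = √[(2.46×10⁻⁶)² + (8.70×10⁻⁶)²] = 9.04×10⁻⁶ V = 9.04 µV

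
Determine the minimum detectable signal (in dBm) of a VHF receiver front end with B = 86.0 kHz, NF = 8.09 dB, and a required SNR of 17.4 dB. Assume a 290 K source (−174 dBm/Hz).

−99.2 dBm

Sensitivity = −174 + 10 log₁₀(B) + NF + SNR_min
= −174 + 49.34 + 8.09 + 17.4
= −99.17 dBm → −99.2 dBm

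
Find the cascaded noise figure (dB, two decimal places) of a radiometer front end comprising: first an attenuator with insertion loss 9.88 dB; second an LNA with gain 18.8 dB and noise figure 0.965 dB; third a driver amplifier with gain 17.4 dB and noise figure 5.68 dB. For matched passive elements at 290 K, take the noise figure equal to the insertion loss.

Convert to linear (a loss of L dB is a gain of −L dB): F_i = 10^(NF_i/10), G_i = 10^(G_i,dB/10)
  Stage 1: F_1 = 10^(9.88/10) = 9.727, G_1 = 10^(−9.88/10) = 0.1028
  Stage 2: F_2 = 10^(0.965/10) = 1.249, G_2 = 10^(18.8/10) = 75.86
  Stage 3: F_3 = 10^(5.68/10) = 3.698, G_3 = 10^(17.4/10) = 54.95
Friis cascade:
  F = 9.727 + (1.249 − 1)/0.1028 + (3.698 − 1)/7.798 = 12.49
NF = 10 log₁₀(12.49) = 10.97 dB

10.97 dB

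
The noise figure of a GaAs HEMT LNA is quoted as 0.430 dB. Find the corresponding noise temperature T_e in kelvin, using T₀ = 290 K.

30.2 K

F = 10^(0.430/10) = 1.10408
T_e = (F − 1)·T₀ = (1.10408 − 1) × 290 = 30.2 K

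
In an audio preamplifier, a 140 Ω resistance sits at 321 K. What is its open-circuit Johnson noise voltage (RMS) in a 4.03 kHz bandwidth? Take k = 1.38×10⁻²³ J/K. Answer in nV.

100 nV

V_n = √(4kTRB)
4kTRB = 4 × 1.38×10⁻²³ × 321 × 1.40×10² × 4.03×10³ = 1.00×10⁻¹⁴ V²
V_n = √(1.00×10⁻¹⁴) = 1.00×10⁻⁷ V = 100 nV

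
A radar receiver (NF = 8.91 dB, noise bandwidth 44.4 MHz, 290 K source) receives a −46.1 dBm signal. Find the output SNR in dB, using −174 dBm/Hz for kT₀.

Noise floor: N = −174 + 10 log₁₀(B) + NF
10 log₁₀(4.44×10⁷) = 76.47 dB
N = −174 + 76.47 + 8.91 = −88.62 dBm
SNR = P_sig − N = −46.1 − (−88.62) = 42.52 dB → 42.5 dB

42.5 dB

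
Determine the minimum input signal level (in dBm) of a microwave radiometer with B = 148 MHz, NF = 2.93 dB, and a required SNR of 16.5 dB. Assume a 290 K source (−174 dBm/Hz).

−72.9 dBm

Sensitivity = −174 + 10 log₁₀(B) + NF + SNR_min
= −174 + 81.7 + 2.93 + 16.5
= −72.87 dBm → −72.9 dBm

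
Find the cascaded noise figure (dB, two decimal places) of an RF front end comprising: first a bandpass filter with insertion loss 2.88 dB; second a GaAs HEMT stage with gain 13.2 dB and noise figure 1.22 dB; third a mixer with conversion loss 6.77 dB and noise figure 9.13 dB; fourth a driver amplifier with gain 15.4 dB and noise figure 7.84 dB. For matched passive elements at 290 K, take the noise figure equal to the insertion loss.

7.39 dB

Convert to linear (a loss of L dB is a gain of −L dB): F_i = 10^(NF_i/10), G_i = 10^(G_i,dB/10)
  Stage 1: F_1 = 10^(2.88/10) = 1.941, G_1 = 10^(−2.88/10) = 0.5152
  Stage 2: F_2 = 10^(1.22/10) = 1.324, G_2 = 10^(13.2/10) = 20.89
  Stage 3: F_3 = 10^(9.13/10) = 8.185, G_3 = 10^(−6.77/10) = 0.2104
  Stage 4: F_4 = 10^(7.84/10) = 6.081, G_4 = 10^(15.4/10) = 34.67
Friis cascade:
  F = 1.941 + (1.324 − 1)/0.5152 + (8.185 − 1)/10.76 + (6.081 − 1)/2.265 = 5.482
NF = 10 log₁₀(5.482) = 7.39 dB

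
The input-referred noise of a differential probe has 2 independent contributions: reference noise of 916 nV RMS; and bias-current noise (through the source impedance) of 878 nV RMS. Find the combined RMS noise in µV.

1.27 µV

Uncorrelated sources add in power (mean-square): V_tot = √(ΣV_i²)
V_tot = √[(9.16×10⁻⁷)² + (8.78×10⁻⁷)²] = 1.27×10⁻⁶ V = 1.27 µV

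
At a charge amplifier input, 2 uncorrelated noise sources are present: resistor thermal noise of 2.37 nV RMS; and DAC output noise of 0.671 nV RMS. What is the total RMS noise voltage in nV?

2.46 nV

Uncorrelated sources add in power (mean-square): V_tot = √(ΣV_i²)
V_tot = √[(2.37×10⁻⁹)² + (6.71×10⁻¹⁰)²] = 2.46×10⁻⁹ V = 2.46 nV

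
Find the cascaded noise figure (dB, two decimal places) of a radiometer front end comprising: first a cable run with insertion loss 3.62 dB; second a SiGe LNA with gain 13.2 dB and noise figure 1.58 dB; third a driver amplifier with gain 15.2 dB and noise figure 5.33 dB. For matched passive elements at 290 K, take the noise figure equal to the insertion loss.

Convert to linear (a loss of L dB is a gain of −L dB): F_i = 10^(NF_i/10), G_i = 10^(G_i,dB/10)
  Stage 1: F_1 = 10^(3.62/10) = 2.301, G_1 = 10^(−3.62/10) = 0.4345
  Stage 2: F_2 = 10^(1.58/10) = 1.439, G_2 = 10^(13.2/10) = 20.89
  Stage 3: F_3 = 10^(5.33/10) = 3.412, G_3 = 10^(15.2/10) = 33.11
Friis cascade:
  F = 2.301 + (1.439 − 1)/0.4345 + (3.412 − 1)/9.078 = 3.577
NF = 10 log₁₀(3.577) = 5.54 dB

5.54 dB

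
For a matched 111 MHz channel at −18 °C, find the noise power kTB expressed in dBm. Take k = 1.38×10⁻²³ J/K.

T = −18 °C + 273.15 = 255.15 K
P_n = kTB = 1.38×10⁻²³ × 255.15 × 1.11×10⁸ = 3.91×10⁻¹³ W
In dBm: 10 log₁₀(3.91×10⁻¹³ / 10⁻³) = −94.1 dBm

−94.1 dBm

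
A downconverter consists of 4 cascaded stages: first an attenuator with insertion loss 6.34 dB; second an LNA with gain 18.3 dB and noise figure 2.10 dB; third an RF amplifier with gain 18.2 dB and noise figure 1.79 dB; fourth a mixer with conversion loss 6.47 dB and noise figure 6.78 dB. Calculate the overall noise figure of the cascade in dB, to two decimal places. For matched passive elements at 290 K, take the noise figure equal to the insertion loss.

8.46 dB

Convert to linear (a loss of L dB is a gain of −L dB): F_i = 10^(NF_i/10), G_i = 10^(G_i,dB/10)
  Stage 1: F_1 = 10^(6.34/10) = 4.305, G_1 = 10^(−6.34/10) = 0.2323
  Stage 2: F_2 = 10^(2.10/10) = 1.622, G_2 = 10^(18.3/10) = 67.61
  Stage 3: F_3 = 10^(1.79/10) = 1.510, G_3 = 10^(18.2/10) = 66.07
  Stage 4: F_4 = 10^(6.78/10) = 4.764, G_4 = 10^(−6.47/10) = 0.2254
Friis cascade:
  F = 4.305 + (1.622 − 1)/0.2323 + (1.510 − 1)/15.70 + (4.764 − 1)/1038 = 7.018
NF = 10 log₁₀(7.018) = 8.46 dB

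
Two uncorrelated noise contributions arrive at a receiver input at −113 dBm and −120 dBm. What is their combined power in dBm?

Convert to linear, add, convert back:
P₁ = 5.01×10⁻¹⁵ W, P₂ = 1.00×10⁻¹⁵ W
P_tot = 6.01×10⁻¹⁵ W → 10 log₁₀(P_tot / 10⁻³) = −112.2 dBm

−112.2 dBm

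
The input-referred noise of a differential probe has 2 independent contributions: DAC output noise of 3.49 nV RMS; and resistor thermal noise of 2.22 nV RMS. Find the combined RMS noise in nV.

Uncorrelated sources add in power (mean-square): V_tot = √(ΣV_i²)
V_tot = √[(3.49×10⁻⁹)² + (2.22×10⁻⁹)²] = 4.14×10⁻⁹ V = 4.14 nV

4.14 nV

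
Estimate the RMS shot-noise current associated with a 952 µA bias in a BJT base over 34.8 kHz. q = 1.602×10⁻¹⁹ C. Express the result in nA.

I_n = √(2qI·B)
2qI·B = 2 × 1.602×10⁻¹⁹ × 9.52×10⁻⁴ × 3.48×10⁴ = 1.06×10⁻¹⁷ A²
I_n = √(1.06×10⁻¹⁷) = 3.26×10⁻⁹ A = 3.26 nA

3.26 nA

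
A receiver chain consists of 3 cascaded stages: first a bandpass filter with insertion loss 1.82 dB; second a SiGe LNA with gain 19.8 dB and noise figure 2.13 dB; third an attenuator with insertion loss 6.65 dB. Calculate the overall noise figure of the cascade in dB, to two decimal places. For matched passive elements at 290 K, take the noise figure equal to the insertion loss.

Convert to linear (a loss of L dB is a gain of −L dB): F_i = 10^(NF_i/10), G_i = 10^(G_i,dB/10)
  Stage 1: F_1 = 10^(1.82/10) = 1.521, G_1 = 10^(−1.82/10) = 0.6577
  Stage 2: F_2 = 10^(2.13/10) = 1.633, G_2 = 10^(19.8/10) = 95.50
  Stage 3: F_3 = 10^(6.65/10) = 4.624, G_3 = 10^(−6.65/10) = 0.2163
Friis cascade:
  F = 1.521 + (1.633 − 1)/0.6577 + (4.624 − 1)/62.81 = 2.541
NF = 10 log₁₀(2.541) = 4.05 dB

4.05 dB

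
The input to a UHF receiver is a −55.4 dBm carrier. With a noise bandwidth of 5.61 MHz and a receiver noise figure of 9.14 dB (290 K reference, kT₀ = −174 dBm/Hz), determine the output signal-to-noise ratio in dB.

Noise floor: N = −174 + 10 log₁₀(B) + NF
10 log₁₀(5.61×10⁶) = 67.49 dB
N = −174 + 67.49 + 9.14 = −97.37 dBm
SNR = P_sig − N = −55.4 − (−97.37) = 41.97 dB → 42.0 dB

42.0 dB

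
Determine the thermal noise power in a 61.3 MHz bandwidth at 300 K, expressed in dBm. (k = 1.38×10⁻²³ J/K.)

−96.0 dBm

P_n = kTB = 1.38×10⁻²³ × 300 × 6.13×10⁷ = 2.54×10⁻¹³ W
In dBm: 10 log₁₀(2.54×10⁻¹³ / 10⁻³) = −96.0 dBm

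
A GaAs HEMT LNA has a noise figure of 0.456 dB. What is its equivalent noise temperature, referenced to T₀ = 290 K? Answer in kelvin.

32.1 K

F = 10^(0.456/10) = 1.11071
T_e = (F − 1)·T₀ = (1.11071 − 1) × 290 = 32.1 K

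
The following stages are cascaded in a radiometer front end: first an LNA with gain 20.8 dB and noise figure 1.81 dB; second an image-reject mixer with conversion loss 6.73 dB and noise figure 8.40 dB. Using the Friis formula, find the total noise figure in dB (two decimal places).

1.95 dB

Convert to linear (a loss of L dB is a gain of −L dB): F_i = 10^(NF_i/10), G_i = 10^(G_i,dB/10)
  Stage 1: F_1 = 10^(1.81/10) = 1.517, G_1 = 10^(20.8/10) = 120.2
  Stage 2: F_2 = 10^(8.40/10) = 6.918, G_2 = 10^(−6.73/10) = 0.2123
Friis cascade:
  F = 1.517 + (6.918 − 1)/120.2 = 1.566
NF = 10 log₁₀(1.566) = 1.95 dB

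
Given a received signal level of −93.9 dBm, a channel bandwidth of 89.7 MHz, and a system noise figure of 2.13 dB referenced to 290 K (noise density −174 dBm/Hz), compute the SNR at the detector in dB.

Noise floor: N = −174 + 10 log₁₀(B) + NF
10 log₁₀(8.97×10⁷) = 79.53 dB
N = −174 + 79.53 + 2.13 = −92.34 dBm
SNR = P_sig − N = −93.9 − (−92.34) = −1.56 dB → −1.6 dB

−1.6 dB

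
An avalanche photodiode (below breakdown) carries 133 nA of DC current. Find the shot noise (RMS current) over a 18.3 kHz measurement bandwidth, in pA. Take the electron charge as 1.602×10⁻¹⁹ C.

27.9 pA

I_n = √(2qI·B)
2qI·B = 2 × 1.602×10⁻¹⁹ × 1.33×10⁻⁷ × 1.83×10⁴ = 7.80×10⁻²² A²
I_n = √(7.80×10⁻²²) = 2.79×10⁻¹¹ A = 27.9 pA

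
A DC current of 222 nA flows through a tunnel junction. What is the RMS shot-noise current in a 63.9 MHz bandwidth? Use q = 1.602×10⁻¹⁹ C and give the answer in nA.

2.13 nA

I_n = √(2qI·B)
2qI·B = 2 × 1.602×10⁻¹⁹ × 2.22×10⁻⁷ × 6.39×10⁷ = 4.55×10⁻¹⁸ A²
I_n = √(4.55×10⁻¹⁸) = 2.13×10⁻⁹ A = 2.13 nA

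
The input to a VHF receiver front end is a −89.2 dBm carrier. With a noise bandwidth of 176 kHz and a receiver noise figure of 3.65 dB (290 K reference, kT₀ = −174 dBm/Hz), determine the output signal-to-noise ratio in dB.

Noise floor: N = −174 + 10 log₁₀(B) + NF
10 log₁₀(1.76×10⁵) = 52.46 dB
N = −174 + 52.46 + 3.65 = −117.89 dBm
SNR = P_sig − N = −89.2 − (−117.89) = 28.69 dB → 28.7 dB

28.7 dB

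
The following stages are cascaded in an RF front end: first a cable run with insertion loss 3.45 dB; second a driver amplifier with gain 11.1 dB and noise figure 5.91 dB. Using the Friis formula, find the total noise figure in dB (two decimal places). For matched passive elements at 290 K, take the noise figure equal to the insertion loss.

Convert to linear (a loss of L dB is a gain of −L dB): F_i = 10^(NF_i/10), G_i = 10^(G_i,dB/10)
  Stage 1: F_1 = 10^(3.45/10) = 2.213, G_1 = 10^(−3.45/10) = 0.4519
  Stage 2: F_2 = 10^(5.91/10) = 3.899, G_2 = 10^(11.1/10) = 12.88
Friis cascade:
  F = 2.213 + (3.899 − 1)/0.4519 = 8.630
NF = 10 log₁₀(8.630) = 9.36 dB

9.36 dB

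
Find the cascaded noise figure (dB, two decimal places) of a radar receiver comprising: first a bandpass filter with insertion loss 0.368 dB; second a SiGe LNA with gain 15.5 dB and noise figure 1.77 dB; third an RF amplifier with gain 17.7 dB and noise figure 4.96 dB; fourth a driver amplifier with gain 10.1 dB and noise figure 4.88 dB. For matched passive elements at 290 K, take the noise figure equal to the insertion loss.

2.31 dB

Convert to linear (a loss of L dB is a gain of −L dB): F_i = 10^(NF_i/10), G_i = 10^(G_i,dB/10)
  Stage 1: F_1 = 10^(0.368/10) = 1.088, G_1 = 10^(−0.368/10) = 0.9188
  Stage 2: F_2 = 10^(1.77/10) = 1.503, G_2 = 10^(15.5/10) = 35.48
  Stage 3: F_3 = 10^(4.96/10) = 3.133, G_3 = 10^(17.7/10) = 58.88
  Stage 4: F_4 = 10^(4.88/10) = 3.076, G_4 = 10^(10.1/10) = 10.23
Friis cascade:
  F = 1.088 + (1.503 − 1)/0.9188 + (3.133 − 1)/32.60 + (3.076 − 1)/1920 = 1.703
NF = 10 log₁₀(1.703) = 2.31 dB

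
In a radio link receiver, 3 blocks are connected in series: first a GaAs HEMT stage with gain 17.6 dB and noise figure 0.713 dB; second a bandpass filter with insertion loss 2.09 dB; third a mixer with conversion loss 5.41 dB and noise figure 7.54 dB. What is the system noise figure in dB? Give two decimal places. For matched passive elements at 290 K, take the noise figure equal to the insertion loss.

Convert to linear (a loss of L dB is a gain of −L dB): F_i = 10^(NF_i/10), G_i = 10^(G_i,dB/10)
  Stage 1: F_1 = 10^(0.713/10) = 1.178, G_1 = 10^(17.6/10) = 57.54
  Stage 2: F_2 = 10^(2.09/10) = 1.618, G_2 = 10^(−2.09/10) = 0.6180
  Stage 3: F_3 = 10^(7.54/10) = 5.675, G_3 = 10^(−5.41/10) = 0.2877
Friis cascade:
  F = 1.178 + (1.618 − 1)/57.54 + (5.675 − 1)/35.56 = 1.321
NF = 10 log₁₀(1.321) = 1.21 dB

1.21 dB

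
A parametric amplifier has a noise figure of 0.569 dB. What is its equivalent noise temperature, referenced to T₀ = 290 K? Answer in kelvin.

40.6 K

F = 10^(0.569/10) = 1.13999
T_e = (F − 1)·T₀ = (1.13999 − 1) × 290 = 40.6 K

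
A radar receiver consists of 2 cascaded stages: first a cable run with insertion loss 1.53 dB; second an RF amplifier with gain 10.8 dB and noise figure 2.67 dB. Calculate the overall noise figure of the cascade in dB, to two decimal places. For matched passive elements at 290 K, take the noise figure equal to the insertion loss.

Convert to linear (a loss of L dB is a gain of −L dB): F_i = 10^(NF_i/10), G_i = 10^(G_i,dB/10)
  Stage 1: F_1 = 10^(1.53/10) = 1.422, G_1 = 10^(−1.53/10) = 0.7031
  Stage 2: F_2 = 10^(2.67/10) = 1.849, G_2 = 10^(10.8/10) = 12.02
Friis cascade:
  F = 1.422 + (1.849 − 1)/0.7031 = 2.630
NF = 10 log₁₀(2.630) = 4.20 dB

4.20 dB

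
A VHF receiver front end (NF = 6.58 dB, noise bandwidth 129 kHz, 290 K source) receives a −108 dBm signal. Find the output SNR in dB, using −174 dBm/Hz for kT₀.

8.3 dB

Noise floor: N = −174 + 10 log₁₀(B) + NF
10 log₁₀(1.29×10⁵) = 51.11 dB
N = −174 + 51.11 + 6.58 = −116.31 dBm
SNR = P_sig − N = −108 − (−116.31) = 8.31 dB → 8.3 dB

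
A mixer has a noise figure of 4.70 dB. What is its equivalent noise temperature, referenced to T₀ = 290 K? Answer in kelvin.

566 K

F = 10^(4.70/10) = 2.95121
T_e = (F − 1)·T₀ = (2.95121 − 1) × 290 = 566 K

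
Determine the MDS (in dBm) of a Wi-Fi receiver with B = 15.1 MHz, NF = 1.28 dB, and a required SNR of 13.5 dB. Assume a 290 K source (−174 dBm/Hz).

Sensitivity = −174 + 10 log₁₀(B) + NF + SNR_min
= −174 + 71.79 + 1.28 + 13.5
= −87.43 dBm → −87.4 dBm

−87.4 dBm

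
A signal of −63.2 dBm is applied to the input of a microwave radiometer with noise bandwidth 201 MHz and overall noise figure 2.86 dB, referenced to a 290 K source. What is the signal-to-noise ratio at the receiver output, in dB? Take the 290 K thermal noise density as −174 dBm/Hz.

Noise floor: N = −174 + 10 log₁₀(B) + NF
10 log₁₀(2.01×10⁸) = 83.03 dB
N = −174 + 83.03 + 2.86 = −88.11 dBm
SNR = P_sig − N = −63.2 − (−88.11) = 24.91 dB → 24.9 dB

24.9 dB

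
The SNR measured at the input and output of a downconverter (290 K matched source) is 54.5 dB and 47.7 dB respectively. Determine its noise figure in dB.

6.8 dB

NF (dB) = SNR_in(dB) − SNR_out(dB) when the source is at T₀
NF = 54.5 − 47.7 = 6.8 dB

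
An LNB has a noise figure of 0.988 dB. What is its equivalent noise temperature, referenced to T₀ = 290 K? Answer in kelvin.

74.1 K

F = 10^(0.988/10) = 1.25545
T_e = (F − 1)·T₀ = (1.25545 − 1) × 290 = 74.1 K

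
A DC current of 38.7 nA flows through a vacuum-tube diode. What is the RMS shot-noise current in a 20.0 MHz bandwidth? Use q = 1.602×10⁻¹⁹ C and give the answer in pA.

498 pA

I_n = √(2qI·B)
2qI·B = 2 × 1.602×10⁻¹⁹ × 3.87×10⁻⁸ × 2.00×10⁷ = 2.48×10⁻¹⁹ A²
I_n = √(2.48×10⁻¹⁹) = 4.98×10⁻¹⁰ A = 498 pA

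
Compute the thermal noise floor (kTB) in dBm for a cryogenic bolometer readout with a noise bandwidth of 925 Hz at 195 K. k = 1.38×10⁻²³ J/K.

P_n = kTB = 1.38×10⁻²³ × 195 × 9.25×10² = 2.49×10⁻¹⁸ W
In dBm: 10 log₁₀(2.49×10⁻¹⁸ / 10⁻³) = −146.0 dBm

−146.0 dBm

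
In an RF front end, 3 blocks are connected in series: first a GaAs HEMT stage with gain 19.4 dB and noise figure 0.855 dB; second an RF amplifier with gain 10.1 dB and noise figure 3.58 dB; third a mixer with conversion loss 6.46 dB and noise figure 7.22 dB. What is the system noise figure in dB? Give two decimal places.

0.92 dB

Convert to linear (a loss of L dB is a gain of −L dB): F_i = 10^(NF_i/10), G_i = 10^(G_i,dB/10)
  Stage 1: F_1 = 10^(0.855/10) = 1.218, G_1 = 10^(19.4/10) = 87.10
  Stage 2: F_2 = 10^(3.58/10) = 2.280, G_2 = 10^(10.1/10) = 10.23
  Stage 3: F_3 = 10^(7.22/10) = 5.272, G_3 = 10^(−6.46/10) = 0.2259
Friis cascade:
  F = 1.218 + (2.280 − 1)/87.10 + (5.272 − 1)/891.3 = 1.237
NF = 10 log₁₀(1.237) = 0.92 dB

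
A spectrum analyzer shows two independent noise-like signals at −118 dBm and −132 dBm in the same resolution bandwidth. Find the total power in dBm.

Convert to linear, add, convert back:
P₁ = 1.58×10⁻¹⁵ W, P₂ = 6.31×10⁻¹⁷ W
P_tot = 1.65×10⁻¹⁵ W → 10 log₁₀(P_tot / 10⁻³) = −117.8 dBm

−117.8 dBm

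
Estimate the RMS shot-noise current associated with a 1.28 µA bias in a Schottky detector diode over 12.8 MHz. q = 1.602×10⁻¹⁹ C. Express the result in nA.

I_n = √(2qI·B)
2qI·B = 2 × 1.602×10⁻¹⁹ × 1.28×10⁻⁶ × 1.28×10⁷ = 5.25×10⁻¹⁸ A²
I_n = √(5.25×10⁻¹⁸) = 2.29×10⁻⁹ A = 2.29 nA

2.29 nA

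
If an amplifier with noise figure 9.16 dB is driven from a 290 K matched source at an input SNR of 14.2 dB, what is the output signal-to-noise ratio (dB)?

5.04 dB

By definition F = SNR_in/SNR_out, so in dB: SNR_out = SNR_in − NF
SNR_out = 14.2 − 9.16 = 5.04 dB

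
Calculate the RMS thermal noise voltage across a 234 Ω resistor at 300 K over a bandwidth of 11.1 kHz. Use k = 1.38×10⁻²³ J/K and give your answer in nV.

207 nV

V_n = √(4kTRB)
4kTRB = 4 × 1.38×10⁻²³ × 300 × 2.34×10² × 1.11×10⁴ = 4.30×10⁻¹⁴ V²
V_n = √(4.30×10⁻¹⁴) = 2.07×10⁻⁷ V = 207 nV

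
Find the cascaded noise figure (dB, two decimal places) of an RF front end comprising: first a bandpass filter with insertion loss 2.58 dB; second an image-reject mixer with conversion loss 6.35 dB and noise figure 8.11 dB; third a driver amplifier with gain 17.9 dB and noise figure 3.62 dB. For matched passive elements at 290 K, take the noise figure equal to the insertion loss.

13.40 dB

Convert to linear (a loss of L dB is a gain of −L dB): F_i = 10^(NF_i/10), G_i = 10^(G_i,dB/10)
  Stage 1: F_1 = 10^(2.58/10) = 1.811, G_1 = 10^(−2.58/10) = 0.5521
  Stage 2: F_2 = 10^(8.11/10) = 6.471, G_2 = 10^(−6.35/10) = 0.2317
  Stage 3: F_3 = 10^(3.62/10) = 2.301, G_3 = 10^(17.9/10) = 61.66
Friis cascade:
  F = 1.811 + (6.471 − 1)/0.5521 + (2.301 − 1)/0.1279 = 21.89
NF = 10 log₁₀(21.89) = 13.40 dB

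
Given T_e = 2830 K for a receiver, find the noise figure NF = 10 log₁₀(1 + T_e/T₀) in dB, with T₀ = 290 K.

F = 1 + T_e/T₀ = 1 + 2830/290 = 10.7586
NF = 10 log₁₀(10.7586) = 10.32 dB

10.32 dB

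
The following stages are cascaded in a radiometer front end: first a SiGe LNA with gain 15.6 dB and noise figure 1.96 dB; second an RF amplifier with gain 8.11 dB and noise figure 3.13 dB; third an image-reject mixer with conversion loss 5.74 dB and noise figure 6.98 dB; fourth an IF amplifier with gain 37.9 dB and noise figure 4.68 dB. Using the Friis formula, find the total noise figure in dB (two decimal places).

Convert to linear (a loss of L dB is a gain of −L dB): F_i = 10^(NF_i/10), G_i = 10^(G_i,dB/10)
  Stage 1: F_1 = 10^(1.96/10) = 1.570, G_1 = 10^(15.6/10) = 36.31
  Stage 2: F_2 = 10^(3.13/10) = 2.056, G_2 = 10^(8.11/10) = 6.471
  Stage 3: F_3 = 10^(6.98/10) = 4.989, G_3 = 10^(−5.74/10) = 0.2667
  Stage 4: F_4 = 10^(4.68/10) = 2.938, G_4 = 10^(37.9/10) = 6166
Friis cascade:
  F = 1.570 + (2.056 − 1)/36.31 + (4.989 − 1)/235.0 + (2.938 − 1)/62.66 = 1.647
NF = 10 log₁₀(1.647) = 2.17 dB

2.17 dB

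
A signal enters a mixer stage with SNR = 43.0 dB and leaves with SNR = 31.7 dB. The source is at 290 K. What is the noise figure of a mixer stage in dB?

11.3 dB

NF (dB) = SNR_in(dB) − SNR_out(dB) when the source is at T₀
NF = 43.0 − 31.7 = 11.3 dB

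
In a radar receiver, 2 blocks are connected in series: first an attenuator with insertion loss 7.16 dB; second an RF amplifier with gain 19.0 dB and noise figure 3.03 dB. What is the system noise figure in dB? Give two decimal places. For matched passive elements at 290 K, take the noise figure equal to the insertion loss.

Convert to linear (a loss of L dB is a gain of −L dB): F_i = 10^(NF_i/10), G_i = 10^(G_i,dB/10)
  Stage 1: F_1 = 10^(7.16/10) = 5.200, G_1 = 10^(−7.16/10) = 0.1923
  Stage 2: F_2 = 10^(3.03/10) = 2.009, G_2 = 10^(19.0/10) = 79.43
Friis cascade:
  F = 5.200 + (2.009 − 1)/0.1923 = 10.45
NF = 10 log₁₀(10.45) = 10.19 dB

10.19 dB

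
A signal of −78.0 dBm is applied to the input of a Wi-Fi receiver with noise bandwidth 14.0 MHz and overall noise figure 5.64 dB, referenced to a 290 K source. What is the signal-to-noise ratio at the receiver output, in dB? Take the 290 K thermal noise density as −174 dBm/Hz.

Noise floor: N = −174 + 10 log₁₀(B) + NF
10 log₁₀(1.40×10⁷) = 71.46 dB
N = −174 + 71.46 + 5.64 = −96.90 dBm
SNR = P_sig − N = −78.0 − (−96.90) = 18.90 dB → 18.9 dB

18.9 dB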